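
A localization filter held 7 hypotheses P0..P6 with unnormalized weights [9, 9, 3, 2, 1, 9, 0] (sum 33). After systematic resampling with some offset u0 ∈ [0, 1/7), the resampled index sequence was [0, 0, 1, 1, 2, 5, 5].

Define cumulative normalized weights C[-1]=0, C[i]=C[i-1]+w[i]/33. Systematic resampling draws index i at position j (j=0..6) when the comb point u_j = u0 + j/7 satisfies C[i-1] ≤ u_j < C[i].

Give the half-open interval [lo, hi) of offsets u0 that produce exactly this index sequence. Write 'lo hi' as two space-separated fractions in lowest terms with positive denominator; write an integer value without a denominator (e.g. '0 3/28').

C = [3/11, 6/11, 7/11, 23/33, 8/11, 1, 1]
j=0 picked index 0: u0 ∈ [0, 3/11)
j=1 picked index 0: u0 ∈ [-1/7, 10/77)
j=2 picked index 1: u0 ∈ [-1/77, 20/77)
j=3 picked index 1: u0 ∈ [-12/77, 9/77)
j=4 picked index 2: u0 ∈ [-2/77, 5/77)
j=5 picked index 5: u0 ∈ [1/77, 2/7)
j=6 picked index 5: u0 ∈ [-10/77, 1/7)
intersection: [1/77, 5/77)

1/77 5/77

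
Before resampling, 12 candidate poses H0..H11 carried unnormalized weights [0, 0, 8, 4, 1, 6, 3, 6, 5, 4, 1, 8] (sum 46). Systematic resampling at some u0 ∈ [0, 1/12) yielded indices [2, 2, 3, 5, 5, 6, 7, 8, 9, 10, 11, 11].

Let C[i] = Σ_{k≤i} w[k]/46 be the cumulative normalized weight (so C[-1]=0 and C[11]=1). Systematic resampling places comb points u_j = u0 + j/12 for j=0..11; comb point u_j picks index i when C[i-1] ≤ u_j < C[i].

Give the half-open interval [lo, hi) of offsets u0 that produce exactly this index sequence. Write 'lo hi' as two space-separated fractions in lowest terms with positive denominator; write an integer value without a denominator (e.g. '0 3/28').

C = [0, 0, 4/23, 6/23, 13/46, 19/46, 11/23, 14/23, 33/46, 37/46, 19/23, 1]
j=0 picked index 2: u0 ∈ [0, 4/23)
j=1 picked index 2: u0 ∈ [-1/12, 25/276)
j=2 picked index 3: u0 ∈ [1/138, 13/138)
j=3 picked index 5: u0 ∈ [3/92, 15/92)
j=4 picked index 5: u0 ∈ [-7/138, 11/138)
j=5 picked index 6: u0 ∈ [-1/276, 17/276)
j=6 picked index 7: u0 ∈ [-1/46, 5/46)
j=7 picked index 8: u0 ∈ [7/276, 37/276)
j=8 picked index 9: u0 ∈ [7/138, 19/138)
j=9 picked index 10: u0 ∈ [5/92, 7/92)
j=10 picked index 11: u0 ∈ [-1/138, 1/6)
j=11 picked index 11: u0 ∈ [-25/276, 1/12)
intersection: [5/92, 17/276)

5/92 17/276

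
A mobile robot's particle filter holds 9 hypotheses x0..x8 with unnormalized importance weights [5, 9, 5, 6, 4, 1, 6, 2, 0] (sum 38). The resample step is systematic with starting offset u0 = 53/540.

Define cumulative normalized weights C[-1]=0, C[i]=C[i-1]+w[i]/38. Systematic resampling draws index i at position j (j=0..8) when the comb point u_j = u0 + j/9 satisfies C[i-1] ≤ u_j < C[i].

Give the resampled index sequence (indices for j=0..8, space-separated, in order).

C = [5/38, 7/19, 1/2, 25/38, 29/38, 15/19, 18/19, 1, 1]
j=0: u_0=53/540 ∈ [0, 5/38) → index 0
j=1: u_1=113/540 ∈ [5/38, 7/19) → index 1
j=2: u_2=173/540 ∈ [5/38, 7/19) → index 1
j=3: u_3=233/540 ∈ [7/19, 1/2) → index 2
j=4: u_4=293/540 ∈ [1/2, 25/38) → index 3
j=5: u_5=353/540 ∈ [1/2, 25/38) → index 3
j=6: u_6=413/540 ∈ [29/38, 15/19) → index 5
j=7: u_7=473/540 ∈ [15/19, 18/19) → index 6
j=8: u_8=533/540 ∈ [18/19, 1) → index 7

0 1 1 2 3 3 5 6 7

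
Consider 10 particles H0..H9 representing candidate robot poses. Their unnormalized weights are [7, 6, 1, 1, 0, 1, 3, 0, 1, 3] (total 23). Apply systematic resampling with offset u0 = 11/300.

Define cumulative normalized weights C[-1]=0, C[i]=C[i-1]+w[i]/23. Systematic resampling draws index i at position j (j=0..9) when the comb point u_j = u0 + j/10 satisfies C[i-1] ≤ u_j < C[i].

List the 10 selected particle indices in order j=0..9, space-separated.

C = [7/23, 13/23, 14/23, 15/23, 15/23, 16/23, 19/23, 19/23, 20/23, 1]
j=0: u_0=11/300 ∈ [0, 7/23) → index 0
j=1: u_1=41/300 ∈ [0, 7/23) → index 0
j=2: u_2=71/300 ∈ [0, 7/23) → index 0
j=3: u_3=101/300 ∈ [7/23, 13/23) → index 1
j=4: u_4=131/300 ∈ [7/23, 13/23) → index 1
j=5: u_5=161/300 ∈ [7/23, 13/23) → index 1
j=6: u_6=191/300 ∈ [14/23, 15/23) → index 3
j=7: u_7=221/300 ∈ [16/23, 19/23) → index 6
j=8: u_8=251/300 ∈ [19/23, 20/23) → index 8
j=9: u_9=281/300 ∈ [20/23, 1) → index 9

0 0 0 1 1 1 3 6 8 9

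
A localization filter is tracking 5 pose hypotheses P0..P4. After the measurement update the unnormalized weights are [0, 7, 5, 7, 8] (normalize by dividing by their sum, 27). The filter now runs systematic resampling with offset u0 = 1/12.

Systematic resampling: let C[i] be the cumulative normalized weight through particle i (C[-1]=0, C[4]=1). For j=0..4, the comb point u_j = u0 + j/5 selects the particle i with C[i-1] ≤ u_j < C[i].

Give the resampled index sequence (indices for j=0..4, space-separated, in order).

C = [0, 7/27, 4/9, 19/27, 1]
j=0: u_0=1/12 ∈ [0, 7/27) → index 1
j=1: u_1=17/60 ∈ [7/27, 4/9) → index 2
j=2: u_2=29/60 ∈ [4/9, 19/27) → index 3
j=3: u_3=41/60 ∈ [4/9, 19/27) → index 3
j=4: u_4=53/60 ∈ [19/27, 1) → index 4

1 2 3 3 4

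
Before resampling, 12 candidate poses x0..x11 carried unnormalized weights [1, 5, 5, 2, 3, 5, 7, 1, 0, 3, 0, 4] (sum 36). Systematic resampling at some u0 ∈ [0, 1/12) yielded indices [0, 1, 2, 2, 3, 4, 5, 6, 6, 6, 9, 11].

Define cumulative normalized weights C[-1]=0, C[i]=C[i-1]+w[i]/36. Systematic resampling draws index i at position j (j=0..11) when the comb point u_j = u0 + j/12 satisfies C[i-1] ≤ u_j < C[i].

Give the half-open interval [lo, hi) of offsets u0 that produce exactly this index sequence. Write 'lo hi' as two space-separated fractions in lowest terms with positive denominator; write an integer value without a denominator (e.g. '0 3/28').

0 1/36

C = [1/36, 1/6, 11/36, 13/36, 4/9, 7/12, 7/9, 29/36, 29/36, 8/9, 8/9, 1]
j=0 picked index 0: u0 ∈ [0, 1/36)
j=1 picked index 1: u0 ∈ [-1/18, 1/12)
j=2 picked index 2: u0 ∈ [0, 5/36)
j=3 picked index 2: u0 ∈ [-1/12, 1/18)
j=4 picked index 3: u0 ∈ [-1/36, 1/36)
j=5 picked index 4: u0 ∈ [-1/18, 1/36)
j=6 picked index 5: u0 ∈ [-1/18, 1/12)
j=7 picked index 6: u0 ∈ [0, 7/36)
j=8 picked index 6: u0 ∈ [-1/12, 1/9)
j=9 picked index 6: u0 ∈ [-1/6, 1/36)
j=10 picked index 9: u0 ∈ [-1/36, 1/18)
j=11 picked index 11: u0 ∈ [-1/36, 1/12)
intersection: [0, 1/36)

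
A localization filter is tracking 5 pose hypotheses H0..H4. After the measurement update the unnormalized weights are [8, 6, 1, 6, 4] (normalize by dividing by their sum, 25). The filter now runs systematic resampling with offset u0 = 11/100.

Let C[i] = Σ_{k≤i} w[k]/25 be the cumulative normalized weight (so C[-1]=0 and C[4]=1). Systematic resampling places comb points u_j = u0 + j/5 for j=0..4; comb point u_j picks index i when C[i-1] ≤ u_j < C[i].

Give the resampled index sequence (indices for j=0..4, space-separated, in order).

0 0 1 3 4

C = [8/25, 14/25, 3/5, 21/25, 1]
j=0: u_0=11/100 ∈ [0, 8/25) → index 0
j=1: u_1=31/100 ∈ [0, 8/25) → index 0
j=2: u_2=51/100 ∈ [8/25, 14/25) → index 1
j=3: u_3=71/100 ∈ [3/5, 21/25) → index 3
j=4: u_4=91/100 ∈ [21/25, 1) → index 4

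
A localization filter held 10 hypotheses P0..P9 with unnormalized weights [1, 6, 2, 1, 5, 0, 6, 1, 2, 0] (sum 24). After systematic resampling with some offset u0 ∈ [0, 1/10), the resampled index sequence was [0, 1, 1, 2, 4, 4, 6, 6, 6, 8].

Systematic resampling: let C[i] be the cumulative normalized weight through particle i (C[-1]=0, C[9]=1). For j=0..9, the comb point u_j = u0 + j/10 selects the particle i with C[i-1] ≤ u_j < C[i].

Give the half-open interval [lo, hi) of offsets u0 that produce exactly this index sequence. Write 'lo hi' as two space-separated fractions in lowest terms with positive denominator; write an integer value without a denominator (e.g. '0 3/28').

C = [1/24, 7/24, 3/8, 5/12, 5/8, 5/8, 7/8, 11/12, 1, 1]
j=0 picked index 0: u0 ∈ [0, 1/24)
j=1 picked index 1: u0 ∈ [-7/120, 23/120)
j=2 picked index 1: u0 ∈ [-19/120, 11/120)
j=3 picked index 2: u0 ∈ [-1/120, 3/40)
j=4 picked index 4: u0 ∈ [1/60, 9/40)
j=5 picked index 4: u0 ∈ [-1/12, 1/8)
j=6 picked index 6: u0 ∈ [1/40, 11/40)
j=7 picked index 6: u0 ∈ [-3/40, 7/40)
j=8 picked index 6: u0 ∈ [-7/40, 3/40)
j=9 picked index 8: u0 ∈ [1/60, 1/10)
intersection: [1/40, 1/24)

1/40 1/24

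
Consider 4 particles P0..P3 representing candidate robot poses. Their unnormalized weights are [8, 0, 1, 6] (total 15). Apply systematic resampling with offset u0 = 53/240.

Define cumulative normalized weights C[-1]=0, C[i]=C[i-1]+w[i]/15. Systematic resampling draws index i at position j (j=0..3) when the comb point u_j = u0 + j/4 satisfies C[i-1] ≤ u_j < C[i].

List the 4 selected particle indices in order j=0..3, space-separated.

0 0 3 3

C = [8/15, 8/15, 3/5, 1]
j=0: u_0=53/240 ∈ [0, 8/15) → index 0
j=1: u_1=113/240 ∈ [0, 8/15) → index 0
j=2: u_2=173/240 ∈ [3/5, 1) → index 3
j=3: u_3=233/240 ∈ [3/5, 1) → index 3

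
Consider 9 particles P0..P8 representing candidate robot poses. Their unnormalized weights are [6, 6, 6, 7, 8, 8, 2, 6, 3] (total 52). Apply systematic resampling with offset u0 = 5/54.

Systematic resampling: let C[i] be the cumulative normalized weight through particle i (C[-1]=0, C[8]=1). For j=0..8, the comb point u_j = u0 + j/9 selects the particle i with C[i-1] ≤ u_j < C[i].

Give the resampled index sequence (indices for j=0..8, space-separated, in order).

C = [3/26, 3/13, 9/26, 25/52, 33/52, 41/52, 43/52, 49/52, 1]
j=0: u_0=5/54 ∈ [0, 3/26) → index 0
j=1: u_1=11/54 ∈ [3/26, 3/13) → index 1
j=2: u_2=17/54 ∈ [3/13, 9/26) → index 2
j=3: u_3=23/54 ∈ [9/26, 25/52) → index 3
j=4: u_4=29/54 ∈ [25/52, 33/52) → index 4
j=5: u_5=35/54 ∈ [33/52, 41/52) → index 5
j=6: u_6=41/54 ∈ [33/52, 41/52) → index 5
j=7: u_7=47/54 ∈ [43/52, 49/52) → index 7
j=8: u_8=53/54 ∈ [49/52, 1) → index 8

0 1 2 3 4 5 5 7 8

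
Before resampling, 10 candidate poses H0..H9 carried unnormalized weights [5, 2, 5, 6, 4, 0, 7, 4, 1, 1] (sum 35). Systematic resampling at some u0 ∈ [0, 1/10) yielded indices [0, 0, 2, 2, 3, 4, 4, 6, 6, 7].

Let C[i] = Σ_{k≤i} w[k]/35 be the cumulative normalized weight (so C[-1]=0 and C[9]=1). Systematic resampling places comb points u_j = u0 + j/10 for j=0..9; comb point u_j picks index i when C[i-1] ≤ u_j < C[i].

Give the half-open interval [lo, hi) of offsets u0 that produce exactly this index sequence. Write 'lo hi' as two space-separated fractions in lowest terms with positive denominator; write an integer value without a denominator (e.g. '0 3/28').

C = [1/7, 1/5, 12/35, 18/35, 22/35, 22/35, 29/35, 33/35, 34/35, 1]
j=0 picked index 0: u0 ∈ [0, 1/7)
j=1 picked index 0: u0 ∈ [-1/10, 3/70)
j=2 picked index 2: u0 ∈ [0, 1/7)
j=3 picked index 2: u0 ∈ [-1/10, 3/70)
j=4 picked index 3: u0 ∈ [-2/35, 4/35)
j=5 picked index 4: u0 ∈ [1/70, 9/70)
j=6 picked index 4: u0 ∈ [-3/35, 1/35)
j=7 picked index 6: u0 ∈ [-1/14, 9/70)
j=8 picked index 6: u0 ∈ [-6/35, 1/35)
j=9 picked index 7: u0 ∈ [-1/14, 3/70)
intersection: [1/70, 1/35)

1/70 1/35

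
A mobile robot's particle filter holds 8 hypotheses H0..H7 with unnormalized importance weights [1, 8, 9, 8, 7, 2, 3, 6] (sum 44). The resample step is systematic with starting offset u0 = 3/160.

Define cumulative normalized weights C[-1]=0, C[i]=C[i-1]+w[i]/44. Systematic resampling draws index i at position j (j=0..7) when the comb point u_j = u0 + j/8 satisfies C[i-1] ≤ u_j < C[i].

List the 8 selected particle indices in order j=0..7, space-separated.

0 1 2 2 3 4 5 7

C = [1/44, 9/44, 9/22, 13/22, 3/4, 35/44, 19/22, 1]
j=0: u_0=3/160 ∈ [0, 1/44) → index 0
j=1: u_1=23/160 ∈ [1/44, 9/44) → index 1
j=2: u_2=43/160 ∈ [9/44, 9/22) → index 2
j=3: u_3=63/160 ∈ [9/44, 9/22) → index 2
j=4: u_4=83/160 ∈ [9/22, 13/22) → index 3
j=5: u_5=103/160 ∈ [13/22, 3/4) → index 4
j=6: u_6=123/160 ∈ [3/4, 35/44) → index 5
j=7: u_7=143/160 ∈ [19/22, 1) → index 7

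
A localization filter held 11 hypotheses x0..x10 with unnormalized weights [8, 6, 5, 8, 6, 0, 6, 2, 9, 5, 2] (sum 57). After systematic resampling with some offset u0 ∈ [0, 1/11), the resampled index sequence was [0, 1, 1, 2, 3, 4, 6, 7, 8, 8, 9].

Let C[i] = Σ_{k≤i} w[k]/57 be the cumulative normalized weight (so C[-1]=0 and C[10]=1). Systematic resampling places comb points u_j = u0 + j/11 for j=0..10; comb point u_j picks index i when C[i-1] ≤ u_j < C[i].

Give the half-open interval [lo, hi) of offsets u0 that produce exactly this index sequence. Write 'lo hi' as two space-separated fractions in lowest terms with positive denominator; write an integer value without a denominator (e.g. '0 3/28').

31/627 35/627

C = [8/57, 14/57, 1/3, 9/19, 11/19, 11/19, 13/19, 41/57, 50/57, 55/57, 1]
j=0 picked index 0: u0 ∈ [0, 8/57)
j=1 picked index 1: u0 ∈ [31/627, 97/627)
j=2 picked index 1: u0 ∈ [-26/627, 40/627)
j=3 picked index 2: u0 ∈ [-17/627, 2/33)
j=4 picked index 3: u0 ∈ [-1/33, 23/209)
j=5 picked index 4: u0 ∈ [4/209, 26/209)
j=6 picked index 6: u0 ∈ [7/209, 29/209)
j=7 picked index 7: u0 ∈ [10/209, 52/627)
j=8 picked index 8: u0 ∈ [-5/627, 94/627)
j=9 picked index 8: u0 ∈ [-62/627, 37/627)
j=10 picked index 9: u0 ∈ [-20/627, 35/627)
intersection: [31/627, 35/627)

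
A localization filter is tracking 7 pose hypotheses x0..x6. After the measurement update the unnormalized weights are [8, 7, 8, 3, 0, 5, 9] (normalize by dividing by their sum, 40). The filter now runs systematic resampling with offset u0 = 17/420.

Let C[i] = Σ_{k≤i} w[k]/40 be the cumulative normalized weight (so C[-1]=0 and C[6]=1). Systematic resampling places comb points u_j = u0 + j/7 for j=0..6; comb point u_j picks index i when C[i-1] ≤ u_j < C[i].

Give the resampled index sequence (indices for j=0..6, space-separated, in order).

0 0 1 2 3 5 6

C = [1/5, 3/8, 23/40, 13/20, 13/20, 31/40, 1]
j=0: u_0=17/420 ∈ [0, 1/5) → index 0
j=1: u_1=11/60 ∈ [0, 1/5) → index 0
j=2: u_2=137/420 ∈ [1/5, 3/8) → index 1
j=3: u_3=197/420 ∈ [3/8, 23/40) → index 2
j=4: u_4=257/420 ∈ [23/40, 13/20) → index 3
j=5: u_5=317/420 ∈ [13/20, 31/40) → index 5
j=6: u_6=377/420 ∈ [31/40, 1) → index 6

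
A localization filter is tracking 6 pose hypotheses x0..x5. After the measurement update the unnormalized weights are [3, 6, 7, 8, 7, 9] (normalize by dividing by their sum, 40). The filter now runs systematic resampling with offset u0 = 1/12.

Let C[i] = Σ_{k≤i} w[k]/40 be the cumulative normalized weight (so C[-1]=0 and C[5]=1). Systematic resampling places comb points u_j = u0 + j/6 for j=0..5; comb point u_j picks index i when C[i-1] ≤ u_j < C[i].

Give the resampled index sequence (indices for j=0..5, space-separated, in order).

C = [3/40, 9/40, 2/5, 3/5, 31/40, 1]
j=0: u_0=1/12 ∈ [3/40, 9/40) → index 1
j=1: u_1=1/4 ∈ [9/40, 2/5) → index 2
j=2: u_2=5/12 ∈ [2/5, 3/5) → index 3
j=3: u_3=7/12 ∈ [2/5, 3/5) → index 3
j=4: u_4=3/4 ∈ [3/5, 31/40) → index 4
j=5: u_5=11/12 ∈ [31/40, 1) → index 5

1 2 3 3 4 5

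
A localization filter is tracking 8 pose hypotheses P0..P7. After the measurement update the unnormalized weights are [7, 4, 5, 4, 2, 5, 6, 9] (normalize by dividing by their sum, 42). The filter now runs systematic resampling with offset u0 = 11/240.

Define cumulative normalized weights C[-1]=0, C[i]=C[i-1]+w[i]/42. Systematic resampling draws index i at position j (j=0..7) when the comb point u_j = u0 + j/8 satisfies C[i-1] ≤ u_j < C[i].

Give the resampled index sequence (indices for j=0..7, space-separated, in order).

0 1 2 3 5 6 7 7

C = [1/6, 11/42, 8/21, 10/21, 11/21, 9/14, 11/14, 1]
j=0: u_0=11/240 ∈ [0, 1/6) → index 0
j=1: u_1=41/240 ∈ [1/6, 11/42) → index 1
j=2: u_2=71/240 ∈ [11/42, 8/21) → index 2
j=3: u_3=101/240 ∈ [8/21, 10/21) → index 3
j=4: u_4=131/240 ∈ [11/21, 9/14) → index 5
j=5: u_5=161/240 ∈ [9/14, 11/14) → index 6
j=6: u_6=191/240 ∈ [11/14, 1) → index 7
j=7: u_7=221/240 ∈ [11/14, 1) → index 7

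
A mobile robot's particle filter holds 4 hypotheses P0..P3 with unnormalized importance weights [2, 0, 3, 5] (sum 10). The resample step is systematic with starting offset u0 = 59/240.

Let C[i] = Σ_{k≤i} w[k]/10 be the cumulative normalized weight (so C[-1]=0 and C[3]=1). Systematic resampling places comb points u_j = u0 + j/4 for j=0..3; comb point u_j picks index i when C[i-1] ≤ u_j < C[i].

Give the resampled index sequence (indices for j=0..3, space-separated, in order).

2 2 3 3

C = [1/5, 1/5, 1/2, 1]
j=0: u_0=59/240 ∈ [1/5, 1/2) → index 2
j=1: u_1=119/240 ∈ [1/5, 1/2) → index 2
j=2: u_2=179/240 ∈ [1/2, 1) → index 3
j=3: u_3=239/240 ∈ [1/2, 1) → index 3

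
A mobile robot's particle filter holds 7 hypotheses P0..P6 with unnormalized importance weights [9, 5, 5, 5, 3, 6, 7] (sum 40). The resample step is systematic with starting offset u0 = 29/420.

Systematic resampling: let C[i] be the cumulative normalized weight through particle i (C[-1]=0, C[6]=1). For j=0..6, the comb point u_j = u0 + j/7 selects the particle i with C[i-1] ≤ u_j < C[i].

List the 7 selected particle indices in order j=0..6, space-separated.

C = [9/40, 7/20, 19/40, 3/5, 27/40, 33/40, 1]
j=0: u_0=29/420 ∈ [0, 9/40) → index 0
j=1: u_1=89/420 ∈ [0, 9/40) → index 0
j=2: u_2=149/420 ∈ [7/20, 19/40) → index 2
j=3: u_3=209/420 ∈ [19/40, 3/5) → index 3
j=4: u_4=269/420 ∈ [3/5, 27/40) → index 4
j=5: u_5=47/60 ∈ [27/40, 33/40) → index 5
j=6: u_6=389/420 ∈ [33/40, 1) → index 6

0 0 2 3 4 5 6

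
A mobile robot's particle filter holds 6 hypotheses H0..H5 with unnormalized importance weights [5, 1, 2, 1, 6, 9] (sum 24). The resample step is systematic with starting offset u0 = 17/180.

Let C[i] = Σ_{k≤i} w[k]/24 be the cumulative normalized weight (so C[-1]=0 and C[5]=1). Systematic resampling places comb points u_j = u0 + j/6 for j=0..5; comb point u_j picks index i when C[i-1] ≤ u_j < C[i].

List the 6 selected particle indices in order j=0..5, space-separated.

0 2 4 4 5 5

C = [5/24, 1/4, 1/3, 3/8, 5/8, 1]
j=0: u_0=17/180 ∈ [0, 5/24) → index 0
j=1: u_1=47/180 ∈ [1/4, 1/3) → index 2
j=2: u_2=77/180 ∈ [3/8, 5/8) → index 4
j=3: u_3=107/180 ∈ [3/8, 5/8) → index 4
j=4: u_4=137/180 ∈ [5/8, 1) → index 5
j=5: u_5=167/180 ∈ [5/8, 1) → index 5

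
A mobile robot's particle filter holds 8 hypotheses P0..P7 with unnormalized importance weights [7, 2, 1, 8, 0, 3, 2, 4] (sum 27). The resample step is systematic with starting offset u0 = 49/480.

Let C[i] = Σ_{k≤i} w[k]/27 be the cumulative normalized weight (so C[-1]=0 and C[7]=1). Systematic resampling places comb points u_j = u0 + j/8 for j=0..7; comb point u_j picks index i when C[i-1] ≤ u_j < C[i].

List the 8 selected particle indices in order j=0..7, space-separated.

0 0 2 3 3 5 7 7

C = [7/27, 1/3, 10/27, 2/3, 2/3, 7/9, 23/27, 1]
j=0: u_0=49/480 ∈ [0, 7/27) → index 0
j=1: u_1=109/480 ∈ [0, 7/27) → index 0
j=2: u_2=169/480 ∈ [1/3, 10/27) → index 2
j=3: u_3=229/480 ∈ [10/27, 2/3) → index 3
j=4: u_4=289/480 ∈ [10/27, 2/3) → index 3
j=5: u_5=349/480 ∈ [2/3, 7/9) → index 5
j=6: u_6=409/480 ∈ [23/27, 1) → index 7
j=7: u_7=469/480 ∈ [23/27, 1) → index 7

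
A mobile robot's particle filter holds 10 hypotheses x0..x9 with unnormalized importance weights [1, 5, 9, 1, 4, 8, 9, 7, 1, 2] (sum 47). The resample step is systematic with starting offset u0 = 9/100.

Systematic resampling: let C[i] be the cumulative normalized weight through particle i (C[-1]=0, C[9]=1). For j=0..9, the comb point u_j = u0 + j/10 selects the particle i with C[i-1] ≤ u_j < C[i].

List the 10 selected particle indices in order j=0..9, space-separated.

1 2 2 4 5 5 6 7 7 9

C = [1/47, 6/47, 15/47, 16/47, 20/47, 28/47, 37/47, 44/47, 45/47, 1]
j=0: u_0=9/100 ∈ [1/47, 6/47) → index 1
j=1: u_1=19/100 ∈ [6/47, 15/47) → index 2
j=2: u_2=29/100 ∈ [6/47, 15/47) → index 2
j=3: u_3=39/100 ∈ [16/47, 20/47) → index 4
j=4: u_4=49/100 ∈ [20/47, 28/47) → index 5
j=5: u_5=59/100 ∈ [20/47, 28/47) → index 5
j=6: u_6=69/100 ∈ [28/47, 37/47) → index 6
j=7: u_7=79/100 ∈ [37/47, 44/47) → index 7
j=8: u_8=89/100 ∈ [37/47, 44/47) → index 7
j=9: u_9=99/100 ∈ [45/47, 1) → index 9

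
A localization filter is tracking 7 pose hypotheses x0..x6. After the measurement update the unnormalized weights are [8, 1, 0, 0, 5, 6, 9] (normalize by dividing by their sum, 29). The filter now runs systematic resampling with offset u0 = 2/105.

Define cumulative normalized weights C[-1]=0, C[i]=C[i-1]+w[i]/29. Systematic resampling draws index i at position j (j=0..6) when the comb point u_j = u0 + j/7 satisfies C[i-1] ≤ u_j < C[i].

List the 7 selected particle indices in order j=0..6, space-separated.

0 0 1 4 5 6 6

C = [8/29, 9/29, 9/29, 9/29, 14/29, 20/29, 1]
j=0: u_0=2/105 ∈ [0, 8/29) → index 0
j=1: u_1=17/105 ∈ [0, 8/29) → index 0
j=2: u_2=32/105 ∈ [8/29, 9/29) → index 1
j=3: u_3=47/105 ∈ [9/29, 14/29) → index 4
j=4: u_4=62/105 ∈ [14/29, 20/29) → index 5
j=5: u_5=11/15 ∈ [20/29, 1) → index 6
j=6: u_6=92/105 ∈ [20/29, 1) → index 6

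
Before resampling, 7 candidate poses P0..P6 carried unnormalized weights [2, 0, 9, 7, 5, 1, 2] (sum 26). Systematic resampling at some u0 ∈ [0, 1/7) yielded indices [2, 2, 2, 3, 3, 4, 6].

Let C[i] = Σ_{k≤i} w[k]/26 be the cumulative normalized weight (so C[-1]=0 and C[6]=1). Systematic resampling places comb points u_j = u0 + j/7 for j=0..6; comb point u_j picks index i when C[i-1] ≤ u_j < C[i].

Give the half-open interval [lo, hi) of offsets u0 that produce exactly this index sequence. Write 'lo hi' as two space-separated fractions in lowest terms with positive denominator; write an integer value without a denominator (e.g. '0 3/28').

1/13 11/91

C = [1/13, 1/13, 11/26, 9/13, 23/26, 12/13, 1]
j=0 picked index 2: u0 ∈ [1/13, 11/26)
j=1 picked index 2: u0 ∈ [-6/91, 51/182)
j=2 picked index 2: u0 ∈ [-19/91, 25/182)
j=3 picked index 3: u0 ∈ [-1/182, 24/91)
j=4 picked index 3: u0 ∈ [-27/182, 11/91)
j=5 picked index 4: u0 ∈ [-2/91, 31/182)
j=6 picked index 6: u0 ∈ [6/91, 1/7)
intersection: [1/13, 11/91)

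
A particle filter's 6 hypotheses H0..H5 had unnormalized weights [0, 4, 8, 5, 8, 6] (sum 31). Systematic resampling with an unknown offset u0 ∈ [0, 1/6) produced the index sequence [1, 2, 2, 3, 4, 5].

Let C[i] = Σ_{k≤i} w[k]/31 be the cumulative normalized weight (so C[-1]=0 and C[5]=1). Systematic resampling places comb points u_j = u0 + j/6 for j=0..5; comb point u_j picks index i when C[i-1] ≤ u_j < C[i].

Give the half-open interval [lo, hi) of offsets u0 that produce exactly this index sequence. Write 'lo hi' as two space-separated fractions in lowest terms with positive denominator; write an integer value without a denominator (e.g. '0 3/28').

C = [0, 4/31, 12/31, 17/31, 25/31, 1]
j=0 picked index 1: u0 ∈ [0, 4/31)
j=1 picked index 2: u0 ∈ [-7/186, 41/186)
j=2 picked index 2: u0 ∈ [-19/93, 5/93)
j=3 picked index 3: u0 ∈ [-7/62, 3/62)
j=4 picked index 4: u0 ∈ [-11/93, 13/93)
j=5 picked index 5: u0 ∈ [-5/186, 1/6)
intersection: [0, 3/62)

0 3/62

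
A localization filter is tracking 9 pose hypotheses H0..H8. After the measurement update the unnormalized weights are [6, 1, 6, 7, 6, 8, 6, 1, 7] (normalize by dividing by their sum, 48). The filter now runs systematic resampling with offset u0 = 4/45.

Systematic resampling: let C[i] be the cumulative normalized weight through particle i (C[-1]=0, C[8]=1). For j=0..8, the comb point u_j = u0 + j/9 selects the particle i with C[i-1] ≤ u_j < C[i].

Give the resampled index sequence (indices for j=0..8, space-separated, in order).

C = [1/8, 7/48, 13/48, 5/12, 13/24, 17/24, 5/6, 41/48, 1]
j=0: u_0=4/45 ∈ [0, 1/8) → index 0
j=1: u_1=1/5 ∈ [7/48, 13/48) → index 2
j=2: u_2=14/45 ∈ [13/48, 5/12) → index 3
j=3: u_3=19/45 ∈ [5/12, 13/24) → index 4
j=4: u_4=8/15 ∈ [5/12, 13/24) → index 4
j=5: u_5=29/45 ∈ [13/24, 17/24) → index 5
j=6: u_6=34/45 ∈ [17/24, 5/6) → index 6
j=7: u_7=13/15 ∈ [41/48, 1) → index 8
j=8: u_8=44/45 ∈ [41/48, 1) → index 8

0 2 3 4 4 5 6 8 8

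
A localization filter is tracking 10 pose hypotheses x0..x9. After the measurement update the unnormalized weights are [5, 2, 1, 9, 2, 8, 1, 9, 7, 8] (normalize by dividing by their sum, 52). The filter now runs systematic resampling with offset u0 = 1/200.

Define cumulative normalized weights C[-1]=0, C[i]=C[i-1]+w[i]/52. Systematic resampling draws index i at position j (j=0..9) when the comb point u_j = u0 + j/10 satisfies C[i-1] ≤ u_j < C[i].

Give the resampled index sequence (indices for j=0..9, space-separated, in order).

0 1 3 3 5 5 7 7 8 9

C = [5/52, 7/52, 2/13, 17/52, 19/52, 27/52, 7/13, 37/52, 11/13, 1]
j=0: u_0=1/200 ∈ [0, 5/52) → index 0
j=1: u_1=21/200 ∈ [5/52, 7/52) → index 1
j=2: u_2=41/200 ∈ [2/13, 17/52) → index 3
j=3: u_3=61/200 ∈ [2/13, 17/52) → index 3
j=4: u_4=81/200 ∈ [19/52, 27/52) → index 5
j=5: u_5=101/200 ∈ [19/52, 27/52) → index 5
j=6: u_6=121/200 ∈ [7/13, 37/52) → index 7
j=7: u_7=141/200 ∈ [7/13, 37/52) → index 7
j=8: u_8=161/200 ∈ [37/52, 11/13) → index 8
j=9: u_9=181/200 ∈ [11/13, 1) → index 9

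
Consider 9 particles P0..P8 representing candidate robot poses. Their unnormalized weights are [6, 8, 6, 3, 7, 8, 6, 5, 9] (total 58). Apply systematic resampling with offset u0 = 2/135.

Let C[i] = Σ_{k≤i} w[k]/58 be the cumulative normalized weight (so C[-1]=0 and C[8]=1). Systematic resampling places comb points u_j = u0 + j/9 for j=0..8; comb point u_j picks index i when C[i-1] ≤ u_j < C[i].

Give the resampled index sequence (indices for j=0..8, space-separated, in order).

0 1 1 3 4 5 6 7 8

C = [3/29, 7/29, 10/29, 23/58, 15/29, 19/29, 22/29, 49/58, 1]
j=0: u_0=2/135 ∈ [0, 3/29) → index 0
j=1: u_1=17/135 ∈ [3/29, 7/29) → index 1
j=2: u_2=32/135 ∈ [3/29, 7/29) → index 1
j=3: u_3=47/135 ∈ [10/29, 23/58) → index 3
j=4: u_4=62/135 ∈ [23/58, 15/29) → index 4
j=5: u_5=77/135 ∈ [15/29, 19/29) → index 5
j=6: u_6=92/135 ∈ [19/29, 22/29) → index 6
j=7: u_7=107/135 ∈ [22/29, 49/58) → index 7
j=8: u_8=122/135 ∈ [49/58, 1) → index 8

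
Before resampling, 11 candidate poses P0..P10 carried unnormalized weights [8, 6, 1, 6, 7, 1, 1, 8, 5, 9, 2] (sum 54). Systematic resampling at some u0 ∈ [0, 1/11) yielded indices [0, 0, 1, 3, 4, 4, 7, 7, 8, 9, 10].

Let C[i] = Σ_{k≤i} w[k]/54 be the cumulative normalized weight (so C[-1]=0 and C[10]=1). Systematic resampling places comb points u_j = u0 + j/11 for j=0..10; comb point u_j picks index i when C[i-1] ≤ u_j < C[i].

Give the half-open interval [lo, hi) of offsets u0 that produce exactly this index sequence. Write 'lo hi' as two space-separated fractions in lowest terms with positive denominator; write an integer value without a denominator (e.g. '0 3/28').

C = [4/27, 7/27, 5/18, 7/18, 14/27, 29/54, 5/9, 19/27, 43/54, 26/27, 1]
j=0 picked index 0: u0 ∈ [0, 4/27)
j=1 picked index 0: u0 ∈ [-1/11, 17/297)
j=2 picked index 1: u0 ∈ [-10/297, 23/297)
j=3 picked index 3: u0 ∈ [1/198, 23/198)
j=4 picked index 4: u0 ∈ [5/198, 46/297)
j=5 picked index 4: u0 ∈ [-13/198, 19/297)
j=6 picked index 7: u0 ∈ [1/99, 47/297)
j=7 picked index 7: u0 ∈ [-8/99, 20/297)
j=8 picked index 8: u0 ∈ [-7/297, 41/594)
j=9 picked index 9: u0 ∈ [-13/594, 43/297)
j=10 picked index 10: u0 ∈ [16/297, 1/11)
intersection: [16/297, 17/297)

16/297 17/297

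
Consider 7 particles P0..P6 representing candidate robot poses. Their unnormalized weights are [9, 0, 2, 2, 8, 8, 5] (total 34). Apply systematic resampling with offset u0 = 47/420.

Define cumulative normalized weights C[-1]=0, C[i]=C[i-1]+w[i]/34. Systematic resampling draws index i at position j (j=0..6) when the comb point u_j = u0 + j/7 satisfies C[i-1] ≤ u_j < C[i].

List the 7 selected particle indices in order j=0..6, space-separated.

C = [9/34, 9/34, 11/34, 13/34, 21/34, 29/34, 1]
j=0: u_0=47/420 ∈ [0, 9/34) → index 0
j=1: u_1=107/420 ∈ [0, 9/34) → index 0
j=2: u_2=167/420 ∈ [13/34, 21/34) → index 4
j=3: u_3=227/420 ∈ [13/34, 21/34) → index 4
j=4: u_4=41/60 ∈ [21/34, 29/34) → index 5
j=5: u_5=347/420 ∈ [21/34, 29/34) → index 5
j=6: u_6=407/420 ∈ [29/34, 1) → index 6

0 0 4 4 5 5 6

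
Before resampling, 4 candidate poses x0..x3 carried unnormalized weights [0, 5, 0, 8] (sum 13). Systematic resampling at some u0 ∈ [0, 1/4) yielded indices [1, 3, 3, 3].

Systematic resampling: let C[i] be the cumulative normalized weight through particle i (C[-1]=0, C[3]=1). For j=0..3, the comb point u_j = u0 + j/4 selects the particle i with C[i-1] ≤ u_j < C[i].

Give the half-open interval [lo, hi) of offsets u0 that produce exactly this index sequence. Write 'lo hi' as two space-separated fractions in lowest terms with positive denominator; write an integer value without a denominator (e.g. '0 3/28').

C = [0, 5/13, 5/13, 1]
j=0 picked index 1: u0 ∈ [0, 5/13)
j=1 picked index 3: u0 ∈ [7/52, 3/4)
j=2 picked index 3: u0 ∈ [-3/26, 1/2)
j=3 picked index 3: u0 ∈ [-19/52, 1/4)
intersection: [7/52, 1/4)

7/52 1/4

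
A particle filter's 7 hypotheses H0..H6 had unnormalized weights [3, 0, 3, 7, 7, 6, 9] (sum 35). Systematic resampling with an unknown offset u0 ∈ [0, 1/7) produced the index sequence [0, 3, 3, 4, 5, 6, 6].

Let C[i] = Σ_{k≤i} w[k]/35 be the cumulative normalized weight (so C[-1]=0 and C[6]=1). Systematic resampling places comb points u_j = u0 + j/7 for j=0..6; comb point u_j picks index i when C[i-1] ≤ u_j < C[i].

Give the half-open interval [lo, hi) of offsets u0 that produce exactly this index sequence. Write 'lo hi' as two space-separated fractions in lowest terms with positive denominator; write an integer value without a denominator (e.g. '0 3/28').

C = [3/35, 3/35, 6/35, 13/35, 4/7, 26/35, 1]
j=0 picked index 0: u0 ∈ [0, 3/35)
j=1 picked index 3: u0 ∈ [1/35, 8/35)
j=2 picked index 3: u0 ∈ [-4/35, 3/35)
j=3 picked index 4: u0 ∈ [-2/35, 1/7)
j=4 picked index 5: u0 ∈ [0, 6/35)
j=5 picked index 6: u0 ∈ [1/35, 2/7)
j=6 picked index 6: u0 ∈ [-4/35, 1/7)
intersection: [1/35, 3/35)

1/35 3/35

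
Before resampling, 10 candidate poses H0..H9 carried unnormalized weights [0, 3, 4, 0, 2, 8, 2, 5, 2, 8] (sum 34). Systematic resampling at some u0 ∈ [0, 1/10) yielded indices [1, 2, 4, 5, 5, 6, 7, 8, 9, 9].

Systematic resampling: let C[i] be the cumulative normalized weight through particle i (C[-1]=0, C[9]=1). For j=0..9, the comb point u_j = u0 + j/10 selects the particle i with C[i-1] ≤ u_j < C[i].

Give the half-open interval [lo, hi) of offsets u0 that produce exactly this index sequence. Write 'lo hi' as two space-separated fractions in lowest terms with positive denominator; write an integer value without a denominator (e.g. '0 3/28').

1/170 1/17

C = [0, 3/34, 7/34, 7/34, 9/34, 1/2, 19/34, 12/17, 13/17, 1]
j=0 picked index 1: u0 ∈ [0, 3/34)
j=1 picked index 2: u0 ∈ [-1/85, 9/85)
j=2 picked index 4: u0 ∈ [1/170, 11/170)
j=3 picked index 5: u0 ∈ [-3/85, 1/5)
j=4 picked index 5: u0 ∈ [-23/170, 1/10)
j=5 picked index 6: u0 ∈ [0, 1/17)
j=6 picked index 7: u0 ∈ [-7/170, 9/85)
j=7 picked index 8: u0 ∈ [1/170, 11/170)
j=8 picked index 9: u0 ∈ [-3/85, 1/5)
j=9 picked index 9: u0 ∈ [-23/170, 1/10)
intersection: [1/170, 1/17)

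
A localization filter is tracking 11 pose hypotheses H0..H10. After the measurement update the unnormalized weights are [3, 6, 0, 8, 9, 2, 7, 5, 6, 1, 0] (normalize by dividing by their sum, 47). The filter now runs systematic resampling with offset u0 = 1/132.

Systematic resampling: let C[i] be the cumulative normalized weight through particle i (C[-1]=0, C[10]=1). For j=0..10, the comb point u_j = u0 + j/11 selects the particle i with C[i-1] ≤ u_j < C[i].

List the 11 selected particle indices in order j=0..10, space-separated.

0 1 1 3 4 4 4 6 6 7 8

C = [3/47, 9/47, 9/47, 17/47, 26/47, 28/47, 35/47, 40/47, 46/47, 1, 1]
j=0: u_0=1/132 ∈ [0, 3/47) → index 0
j=1: u_1=13/132 ∈ [3/47, 9/47) → index 1
j=2: u_2=25/132 ∈ [3/47, 9/47) → index 1
j=3: u_3=37/132 ∈ [9/47, 17/47) → index 3
j=4: u_4=49/132 ∈ [17/47, 26/47) → index 4
j=5: u_5=61/132 ∈ [17/47, 26/47) → index 4
j=6: u_6=73/132 ∈ [17/47, 26/47) → index 4
j=7: u_7=85/132 ∈ [28/47, 35/47) → index 6
j=8: u_8=97/132 ∈ [28/47, 35/47) → index 6
j=9: u_9=109/132 ∈ [35/47, 40/47) → index 7
j=10: u_10=11/12 ∈ [40/47, 46/47) → index 8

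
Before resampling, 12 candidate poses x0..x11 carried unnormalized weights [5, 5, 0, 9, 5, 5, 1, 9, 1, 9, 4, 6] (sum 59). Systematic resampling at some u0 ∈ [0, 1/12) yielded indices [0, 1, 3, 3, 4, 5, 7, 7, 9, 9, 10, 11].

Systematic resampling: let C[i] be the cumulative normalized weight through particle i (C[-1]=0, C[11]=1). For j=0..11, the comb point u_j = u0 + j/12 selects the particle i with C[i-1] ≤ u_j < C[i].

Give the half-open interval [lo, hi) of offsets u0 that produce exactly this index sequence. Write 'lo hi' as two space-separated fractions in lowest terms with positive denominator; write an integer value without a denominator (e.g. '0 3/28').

2/177 23/354

C = [5/59, 10/59, 10/59, 19/59, 24/59, 29/59, 30/59, 39/59, 40/59, 49/59, 53/59, 1]
j=0 picked index 0: u0 ∈ [0, 5/59)
j=1 picked index 1: u0 ∈ [1/708, 61/708)
j=2 picked index 3: u0 ∈ [1/354, 55/354)
j=3 picked index 3: u0 ∈ [-19/236, 17/236)
j=4 picked index 4: u0 ∈ [-2/177, 13/177)
j=5 picked index 5: u0 ∈ [-7/708, 53/708)
j=6 picked index 7: u0 ∈ [1/118, 19/118)
j=7 picked index 7: u0 ∈ [-53/708, 55/708)
j=8 picked index 9: u0 ∈ [2/177, 29/177)
j=9 picked index 9: u0 ∈ [-17/236, 19/236)
j=10 picked index 10: u0 ∈ [-1/354, 23/354)
j=11 picked index 11: u0 ∈ [-13/708, 1/12)
intersection: [2/177, 23/354)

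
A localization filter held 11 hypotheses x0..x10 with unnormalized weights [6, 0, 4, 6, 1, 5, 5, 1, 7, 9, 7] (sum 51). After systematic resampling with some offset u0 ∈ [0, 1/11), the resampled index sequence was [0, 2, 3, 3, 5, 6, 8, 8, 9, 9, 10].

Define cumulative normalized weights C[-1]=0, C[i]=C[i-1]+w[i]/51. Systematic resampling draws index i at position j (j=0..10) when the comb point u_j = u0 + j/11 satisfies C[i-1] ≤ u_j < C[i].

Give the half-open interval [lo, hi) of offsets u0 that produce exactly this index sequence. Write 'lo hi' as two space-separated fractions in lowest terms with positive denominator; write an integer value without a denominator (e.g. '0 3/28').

5/187 23/561

C = [2/17, 2/17, 10/51, 16/51, 1/3, 22/51, 9/17, 28/51, 35/51, 44/51, 1]
j=0 picked index 0: u0 ∈ [0, 2/17)
j=1 picked index 2: u0 ∈ [5/187, 59/561)
j=2 picked index 3: u0 ∈ [8/561, 74/561)
j=3 picked index 3: u0 ∈ [-43/561, 23/561)
j=4 picked index 5: u0 ∈ [-1/33, 38/561)
j=5 picked index 6: u0 ∈ [-13/561, 14/187)
j=6 picked index 8: u0 ∈ [2/561, 79/561)
j=7 picked index 8: u0 ∈ [-49/561, 28/561)
j=8 picked index 9: u0 ∈ [-23/561, 76/561)
j=9 picked index 9: u0 ∈ [-74/561, 25/561)
j=10 picked index 10: u0 ∈ [-26/561, 1/11)
intersection: [5/187, 23/561)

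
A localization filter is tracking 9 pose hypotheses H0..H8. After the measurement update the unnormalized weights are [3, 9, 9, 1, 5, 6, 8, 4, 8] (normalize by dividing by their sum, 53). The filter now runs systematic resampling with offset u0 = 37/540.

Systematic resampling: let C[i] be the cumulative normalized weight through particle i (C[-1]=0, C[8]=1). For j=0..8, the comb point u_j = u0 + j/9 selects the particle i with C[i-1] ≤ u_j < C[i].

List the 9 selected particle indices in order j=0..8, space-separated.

1 1 2 3 5 6 6 7 8

C = [3/53, 12/53, 21/53, 22/53, 27/53, 33/53, 41/53, 45/53, 1]
j=0: u_0=37/540 ∈ [3/53, 12/53) → index 1
j=1: u_1=97/540 ∈ [3/53, 12/53) → index 1
j=2: u_2=157/540 ∈ [12/53, 21/53) → index 2
j=3: u_3=217/540 ∈ [21/53, 22/53) → index 3
j=4: u_4=277/540 ∈ [27/53, 33/53) → index 5
j=5: u_5=337/540 ∈ [33/53, 41/53) → index 6
j=6: u_6=397/540 ∈ [33/53, 41/53) → index 6
j=7: u_7=457/540 ∈ [41/53, 45/53) → index 7
j=8: u_8=517/540 ∈ [45/53, 1) → index 8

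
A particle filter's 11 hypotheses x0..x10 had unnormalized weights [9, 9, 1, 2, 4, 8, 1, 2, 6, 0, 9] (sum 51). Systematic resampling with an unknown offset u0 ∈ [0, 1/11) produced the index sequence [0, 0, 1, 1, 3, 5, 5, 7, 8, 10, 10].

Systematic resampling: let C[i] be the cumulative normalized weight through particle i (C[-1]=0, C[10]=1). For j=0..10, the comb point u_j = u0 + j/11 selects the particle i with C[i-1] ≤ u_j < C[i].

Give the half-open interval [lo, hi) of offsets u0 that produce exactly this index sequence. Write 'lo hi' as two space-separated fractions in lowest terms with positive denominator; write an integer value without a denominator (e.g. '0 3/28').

C = [3/17, 6/17, 19/51, 7/17, 25/51, 11/17, 2/3, 12/17, 14/17, 14/17, 1]
j=0 picked index 0: u0 ∈ [0, 3/17)
j=1 picked index 0: u0 ∈ [-1/11, 16/187)
j=2 picked index 1: u0 ∈ [-1/187, 32/187)
j=3 picked index 1: u0 ∈ [-18/187, 15/187)
j=4 picked index 3: u0 ∈ [5/561, 9/187)
j=5 picked index 5: u0 ∈ [20/561, 36/187)
j=6 picked index 5: u0 ∈ [-31/561, 19/187)
j=7 picked index 7: u0 ∈ [1/33, 13/187)
j=8 picked index 8: u0 ∈ [-4/187, 18/187)
j=9 picked index 10: u0 ∈ [1/187, 2/11)
j=10 picked index 10: u0 ∈ [-16/187, 1/11)
intersection: [20/561, 9/187)

20/561 9/187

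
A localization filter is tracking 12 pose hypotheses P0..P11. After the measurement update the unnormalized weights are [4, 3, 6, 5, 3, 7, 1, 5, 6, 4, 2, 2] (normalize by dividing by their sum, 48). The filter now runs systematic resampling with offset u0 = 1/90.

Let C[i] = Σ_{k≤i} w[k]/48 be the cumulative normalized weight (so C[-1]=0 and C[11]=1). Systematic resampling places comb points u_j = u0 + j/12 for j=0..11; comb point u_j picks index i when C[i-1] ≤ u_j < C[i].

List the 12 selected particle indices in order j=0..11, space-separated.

C = [1/12, 7/48, 13/48, 3/8, 7/16, 7/12, 29/48, 17/24, 5/6, 11/12, 23/24, 1]
j=0: u_0=1/90 ∈ [0, 1/12) → index 0
j=1: u_1=17/180 ∈ [1/12, 7/48) → index 1
j=2: u_2=8/45 ∈ [7/48, 13/48) → index 2
j=3: u_3=47/180 ∈ [7/48, 13/48) → index 2
j=4: u_4=31/90 ∈ [13/48, 3/8) → index 3
j=5: u_5=77/180 ∈ [3/8, 7/16) → index 4
j=6: u_6=23/45 ∈ [7/16, 7/12) → index 5
j=7: u_7=107/180 ∈ [7/12, 29/48) → index 6
j=8: u_8=61/90 ∈ [29/48, 17/24) → index 7
j=9: u_9=137/180 ∈ [17/24, 5/6) → index 8
j=10: u_10=38/45 ∈ [5/6, 11/12) → index 9
j=11: u_11=167/180 ∈ [11/12, 23/24) → index 10

0 1 2 2 3 4 5 6 7 8 9 10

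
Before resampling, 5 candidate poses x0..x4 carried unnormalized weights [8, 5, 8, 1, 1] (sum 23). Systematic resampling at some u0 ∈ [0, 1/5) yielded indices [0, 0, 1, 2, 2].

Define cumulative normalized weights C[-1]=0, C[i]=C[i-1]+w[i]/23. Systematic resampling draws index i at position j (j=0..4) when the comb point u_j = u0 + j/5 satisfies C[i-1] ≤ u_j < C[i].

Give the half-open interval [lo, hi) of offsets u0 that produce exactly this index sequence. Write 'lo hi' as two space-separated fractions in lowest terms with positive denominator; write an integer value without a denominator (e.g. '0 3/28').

0 13/115

C = [8/23, 13/23, 21/23, 22/23, 1]
j=0 picked index 0: u0 ∈ [0, 8/23)
j=1 picked index 0: u0 ∈ [-1/5, 17/115)
j=2 picked index 1: u0 ∈ [-6/115, 19/115)
j=3 picked index 2: u0 ∈ [-4/115, 36/115)
j=4 picked index 2: u0 ∈ [-27/115, 13/115)
intersection: [0, 13/115)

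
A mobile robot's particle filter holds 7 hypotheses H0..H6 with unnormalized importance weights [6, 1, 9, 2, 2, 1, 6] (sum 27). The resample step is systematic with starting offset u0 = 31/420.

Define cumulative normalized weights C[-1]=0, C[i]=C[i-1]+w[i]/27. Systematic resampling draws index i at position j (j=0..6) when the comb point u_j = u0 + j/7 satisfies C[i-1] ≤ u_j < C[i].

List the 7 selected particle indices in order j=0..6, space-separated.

0 0 2 2 3 6 6

C = [2/9, 7/27, 16/27, 2/3, 20/27, 7/9, 1]
j=0: u_0=31/420 ∈ [0, 2/9) → index 0
j=1: u_1=13/60 ∈ [0, 2/9) → index 0
j=2: u_2=151/420 ∈ [7/27, 16/27) → index 2
j=3: u_3=211/420 ∈ [7/27, 16/27) → index 2
j=4: u_4=271/420 ∈ [16/27, 2/3) → index 3
j=5: u_5=331/420 ∈ [7/9, 1) → index 6
j=6: u_6=391/420 ∈ [7/9, 1) → index 6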